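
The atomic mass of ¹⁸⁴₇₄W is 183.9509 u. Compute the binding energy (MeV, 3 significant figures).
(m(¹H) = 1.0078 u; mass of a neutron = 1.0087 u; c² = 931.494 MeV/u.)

With 74 protons and 110 neutrons (A = 184):
Mass of separated nucleons = 74(1.0078) + 110(1.0087) = 74.5772 + 110.9570 = 185.5342 u
The mass defect is 185.5342 − 183.9509 = 1.5833 u.
Converting to energy: 1.5833 u × 931.494 MeV/u = 1474.83 MeV

1470 MeV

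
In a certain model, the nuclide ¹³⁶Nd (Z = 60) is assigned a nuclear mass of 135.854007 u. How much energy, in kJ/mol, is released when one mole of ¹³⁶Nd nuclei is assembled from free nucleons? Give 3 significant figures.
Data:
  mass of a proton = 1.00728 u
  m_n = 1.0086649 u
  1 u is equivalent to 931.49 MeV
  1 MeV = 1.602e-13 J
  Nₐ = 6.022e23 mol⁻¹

Z = 60, so N = A − Z = 136 − 60 = 76.
Total constituent mass: 60 × 1.00728 + 76 × 1.0086649 = 137.0953324 u
The mass defect is 137.0953324 − 135.854007 = 1.2413254 u.
Converting to energy: 1.2413254 u × 931.49 MeV/u = 1156.28 MeV
Per nucleus in joules: 1156.28 MeV × 1.602e-13 J/MeV = 1.8524e-10 J
Per mole: 1.8524e-10 J × 6.022e23 mol⁻¹ = 1.1155e+14 J/mol

1.12e+11 kJ/mol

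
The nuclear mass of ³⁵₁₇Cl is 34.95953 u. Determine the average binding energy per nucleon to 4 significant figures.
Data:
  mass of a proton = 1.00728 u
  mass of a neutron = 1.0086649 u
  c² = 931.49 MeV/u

Σm = 17·m_p + 18·m_n = 17.12376 + 18.1559682 = 35.2797282 u
The mass defect is 35.2797282 − 34.95953 = 0.3201982 u.
Binding energy = Δm·c² = 0.3201982 × 931.49 MeV/u = 298.261 MeV
BE/A = 298.261 MeV / 35 = 8.522 MeV/nucleon

8.522 MeV/nucleon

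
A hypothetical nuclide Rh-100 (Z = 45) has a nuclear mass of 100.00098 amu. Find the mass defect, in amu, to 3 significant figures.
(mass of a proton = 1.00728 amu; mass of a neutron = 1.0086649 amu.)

Mass of separated nucleons = 45(1.00728) + 55(1.0086649) = 45.32760 + 55.4765695 = 100.8041695 amu
Δm = 100.8041695 − 100.00098 = 0.8031895 amu

0.803 amu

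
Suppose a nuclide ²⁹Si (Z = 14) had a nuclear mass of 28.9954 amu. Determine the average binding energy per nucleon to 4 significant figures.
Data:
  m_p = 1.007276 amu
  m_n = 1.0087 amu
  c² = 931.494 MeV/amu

7.611 MeV/nucleon

Total constituent mass: 14 × 1.007276 + 15 × 1.0087 = 29.232364 amu
Mass defect Δm = 29.232364 − 28.9954 = 0.236964 amu
Converting to energy: 0.236964 amu × 931.494 MeV/amu = 220.731 MeV
Per nucleon: 220.731 / 29 = 7.611 MeV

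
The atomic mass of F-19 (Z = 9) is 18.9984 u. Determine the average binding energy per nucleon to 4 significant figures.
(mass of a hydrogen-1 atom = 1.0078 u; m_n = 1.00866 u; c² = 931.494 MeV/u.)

7.766 MeV/nucleon

With 9 protons and 10 neutrons (A = 19):
Mass of separated nucleons = 9(1.0078) + 10(1.00866) = 9.0702 + 10.08660 = 19.15680 u
Mass defect Δm = 19.15680 − 18.9984 = 0.15840 u
Binding energy = Δm·c² = 0.15840 × 931.494 MeV/u = 147.549 MeV
Per nucleon: 147.549 / 19 = 7.766 MeV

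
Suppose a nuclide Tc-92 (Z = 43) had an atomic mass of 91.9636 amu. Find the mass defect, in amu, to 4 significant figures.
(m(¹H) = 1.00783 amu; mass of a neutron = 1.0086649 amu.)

0.7977 amu

Z = 43, so N = A − Z = 92 − 43 = 49.
Total constituent mass: 43 × 1.00783 + 49 × 1.0086649 = 92.7612701 amu
Mass defect Δm = 92.7612701 − 91.9636 = 0.7976701 amu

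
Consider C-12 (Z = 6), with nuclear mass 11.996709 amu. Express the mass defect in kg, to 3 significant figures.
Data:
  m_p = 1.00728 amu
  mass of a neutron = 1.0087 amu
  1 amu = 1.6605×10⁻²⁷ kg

1.65e-28 kg

Σm = 6·m_p + 6·m_n = 6.04368 + 6.0522 = 12.09588 amu
The mass defect is 12.09588 − 11.996709 = 0.099171 amu.
In SI units: 0.099171 amu × 1.6605×10⁻²⁷ kg/amu = 1.6467e-28 kg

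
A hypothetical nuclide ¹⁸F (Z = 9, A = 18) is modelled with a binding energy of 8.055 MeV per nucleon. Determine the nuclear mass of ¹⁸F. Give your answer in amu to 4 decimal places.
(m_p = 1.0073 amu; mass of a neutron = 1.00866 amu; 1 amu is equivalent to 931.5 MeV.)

Total binding energy = 18 × 8.055 = 144.990 MeV
Mass defect = 144.990 MeV / (931.5 MeV/amu) = 0.155652 amu
Constituent mass = 9(1.0073) + 9(1.00866) = 18.14364 amu
Nuclear mass = 18.14364 − 0.155652 = 17.987988 amu ≈ 17.9880 amu (to 4 decimal places)

17.9880 amu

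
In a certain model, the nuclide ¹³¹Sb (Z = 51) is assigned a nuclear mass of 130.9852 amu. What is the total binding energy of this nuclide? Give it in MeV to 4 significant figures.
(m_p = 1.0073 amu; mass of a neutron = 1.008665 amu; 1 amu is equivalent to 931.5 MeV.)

1006 MeV

Z = 51, so N = A − Z = 131 − 51 = 80.
Total constituent mass: 51 × 1.0073 + 80 × 1.008665 = 132.065500 amu
Δm = 132.065500 − 130.9852 = 1.080300 amu
Binding energy = Δm·c² = 1.080300 × 931.5 MeV/amu = 1006.30 MeV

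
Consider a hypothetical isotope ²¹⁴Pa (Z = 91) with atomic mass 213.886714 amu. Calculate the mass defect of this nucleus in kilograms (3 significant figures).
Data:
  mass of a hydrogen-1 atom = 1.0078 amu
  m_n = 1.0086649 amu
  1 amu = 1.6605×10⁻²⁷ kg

The nucleus contains 91 protons and 214 − 91 = 123 neutrons.
Mass of separated nucleons = 91(1.0078) + 123(1.0086649) = 91.7098 + 124.0657827 = 215.7755827 amu
Δm = 215.7755827 − 213.886714 = 1.8888687 amu
In SI units: 1.8888687 amu × 1.6605×10⁻²⁷ kg/amu = 3.1365e-27 kg

3.14e-27 kg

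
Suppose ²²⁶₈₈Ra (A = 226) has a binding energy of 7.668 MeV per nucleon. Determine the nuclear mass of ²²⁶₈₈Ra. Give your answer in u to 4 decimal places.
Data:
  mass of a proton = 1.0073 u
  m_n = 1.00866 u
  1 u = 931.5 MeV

Total binding energy = 226 × 7.668 = 1732.968 MeV
Mass defect = 1732.968 MeV / (931.5 MeV/u) = 1.860406 u
Constituent mass = 88(1.0073) + 138(1.00866) = 227.83748 u
Nuclear mass = 227.83748 − 1.860406 = 225.977074 u ≈ 225.9771 u (to 4 decimal places)

225.9771 u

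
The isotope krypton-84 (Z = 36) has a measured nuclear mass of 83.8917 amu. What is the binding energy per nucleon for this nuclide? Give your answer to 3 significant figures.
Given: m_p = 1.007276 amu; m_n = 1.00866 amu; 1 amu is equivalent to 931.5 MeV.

8.72 MeV/nucleon

Z = 36, so N = A − Z = 84 − 36 = 48.
Σm = 36·m_p + 48·m_n = 36.261936 + 48.41568 = 84.677616 amu
The mass defect is 84.677616 − 83.8917 = 0.785916 amu.
Converting to energy: 0.785916 amu × 931.5 MeV/amu = 732.081 MeV
Per nucleon: 732.081 / 84 = 8.715 MeV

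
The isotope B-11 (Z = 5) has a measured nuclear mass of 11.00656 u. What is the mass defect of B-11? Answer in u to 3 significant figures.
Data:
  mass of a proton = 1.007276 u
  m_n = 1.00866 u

Mass of separated nucleons = 5(1.007276) + 6(1.00866) = 5.036380 + 6.05196 = 11.088340 u
The mass defect is 11.088340 − 11.00656 = 0.081780 u.

0.0818 u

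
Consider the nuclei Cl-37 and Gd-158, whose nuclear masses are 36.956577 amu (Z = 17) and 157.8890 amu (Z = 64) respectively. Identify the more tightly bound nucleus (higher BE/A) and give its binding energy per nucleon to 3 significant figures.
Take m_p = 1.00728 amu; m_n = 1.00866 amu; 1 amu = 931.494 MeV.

Cl-37; 8.57 MeV/nucleon

Cl-37: Σm = 17(1.00728) + 20(1.00866) = 37.29696 amu; Δm = 0.340383 amu; E_B = 317.06 MeV; E_B/A = 8.569 MeV
Gd-158: Σm = 64(1.00728) + 94(1.00866) = 159.27996 amu; Δm = 1.39096 amu; E_B = 1295.67 MeV; E_B/A = 8.200 MeV
Cl-37 has the higher binding energy per nucleon, so it is the more tightly bound nucleus.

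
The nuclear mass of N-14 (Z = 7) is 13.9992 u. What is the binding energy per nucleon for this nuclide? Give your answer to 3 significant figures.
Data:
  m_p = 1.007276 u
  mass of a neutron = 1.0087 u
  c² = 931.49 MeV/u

The nucleus contains 7 protons and 14 − 7 = 7 neutrons.
Σm = 7·m_p + 7·m_n = 7.050932 + 7.0609 = 14.111832 u
Δm = 14.111832 − 13.9992 = 0.112632 u
Binding energy = Δm·c² = 0.112632 × 931.49 MeV/u = 104.916 MeV
Dividing by A = 14 gives 7.494 MeV per nucleon.

7.49 MeV/nucleon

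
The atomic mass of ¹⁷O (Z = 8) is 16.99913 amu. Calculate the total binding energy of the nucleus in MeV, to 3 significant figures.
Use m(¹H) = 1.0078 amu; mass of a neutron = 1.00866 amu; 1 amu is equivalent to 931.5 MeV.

132 MeV

Mass of separated nucleons = 8(1.0078) + 9(1.00866) = 8.0624 + 9.07794 = 17.14034 amu
Δm = 17.14034 − 16.99913 = 0.14121 amu
E_B = 0.14121 × 931.5 = 131.537 MeV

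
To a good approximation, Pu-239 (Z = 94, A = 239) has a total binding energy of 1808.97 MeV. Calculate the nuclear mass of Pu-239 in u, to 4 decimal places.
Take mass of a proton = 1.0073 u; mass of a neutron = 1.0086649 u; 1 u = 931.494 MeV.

239.0006 u

Mass defect = 1808.97 MeV / (931.494 MeV/u) = 1.942009 u
Constituent mass = 94(1.0073) + 145(1.0086649) = 240.9426105 u
Nuclear mass = 240.9426105 − 1.942009 = 239.0006015 u ≈ 239.0006 u (to 4 decimal places)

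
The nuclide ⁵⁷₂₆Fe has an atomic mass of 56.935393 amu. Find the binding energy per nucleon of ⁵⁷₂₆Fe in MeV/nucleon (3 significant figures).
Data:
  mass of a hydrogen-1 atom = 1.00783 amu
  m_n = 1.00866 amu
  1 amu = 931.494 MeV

8.77 MeV/nucleon

Z = 26, so N = A − Z = 57 − 26 = 31.
Total constituent mass: 26 × 1.00783 + 31 × 1.00866 = 57.47204 amu
Δm = 57.47204 − 56.935393 = 0.536647 amu
Binding energy = Δm·c² = 0.536647 × 931.494 MeV/amu = 499.883 MeV
Dividing by A = 57 gives 8.770 MeV per nucleon.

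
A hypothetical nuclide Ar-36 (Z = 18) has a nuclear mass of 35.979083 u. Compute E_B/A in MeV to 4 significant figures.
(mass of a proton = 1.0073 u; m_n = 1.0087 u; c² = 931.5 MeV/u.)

With 18 protons and 18 neutrons (A = 36):
Mass of separated nucleons = 18(1.0073) + 18(1.0087) = 18.1314 + 18.1566 = 36.2880 u
Δm = 36.2880 − 35.979083 = 0.308917 u
E_B = 0.308917 × 931.5 = 287.756 MeV
Dividing by A = 36 gives 7.993 MeV per nucleon.

7.993 MeV/nucleon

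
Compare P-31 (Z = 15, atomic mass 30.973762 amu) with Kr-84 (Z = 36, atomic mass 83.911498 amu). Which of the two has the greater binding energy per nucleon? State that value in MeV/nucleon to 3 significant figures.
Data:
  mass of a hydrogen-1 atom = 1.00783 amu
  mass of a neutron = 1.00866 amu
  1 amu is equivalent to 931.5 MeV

Kr-84; 8.72 MeV/nucleon

P-31: Σm = 15(1.00783) + 16(1.00866) = 31.25601 amu; Δm = 0.282248 amu; E_B = 262.91 MeV; E_B/A = 8.481 MeV
Kr-84: Σm = 36(1.00783) + 48(1.00866) = 84.69756 amu; Δm = 0.786062 amu; E_B = 732.22 MeV; E_B/A = 8.717 MeV
Kr-84 has the higher binding energy per nucleon, so it is the more tightly bound nucleus.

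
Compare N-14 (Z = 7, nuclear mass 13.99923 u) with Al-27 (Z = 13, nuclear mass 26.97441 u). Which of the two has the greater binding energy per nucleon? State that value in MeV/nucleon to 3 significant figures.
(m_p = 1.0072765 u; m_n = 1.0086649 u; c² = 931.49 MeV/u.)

N-14: Σm = 7(1.0072765) + 7(1.0086649) = 14.1115898 u; Δm = 0.1123598 u; E_B = 104.66 MeV; E_B/A = 7.476 MeV
Al-27: Σm = 13(1.0072765) + 14(1.0086649) = 27.2159031 u; Δm = 0.2414931 u; E_B = 224.95 MeV; E_B/A = 8.331 MeV
Al-27 has the higher binding energy per nucleon, so it is the more tightly bound nucleus.

Al-27; 8.33 MeV/nucleon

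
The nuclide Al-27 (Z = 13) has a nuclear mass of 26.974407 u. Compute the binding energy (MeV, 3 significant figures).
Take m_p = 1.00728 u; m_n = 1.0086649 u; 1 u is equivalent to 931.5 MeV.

Mass of separated nucleons = 13(1.00728) + 14(1.0086649) = 13.09464 + 14.1213086 = 27.2159486 u
Mass defect Δm = 27.2159486 − 26.974407 = 0.2415416 u
E_B = 0.2415416 × 931.5 = 224.996 MeV

225 MeV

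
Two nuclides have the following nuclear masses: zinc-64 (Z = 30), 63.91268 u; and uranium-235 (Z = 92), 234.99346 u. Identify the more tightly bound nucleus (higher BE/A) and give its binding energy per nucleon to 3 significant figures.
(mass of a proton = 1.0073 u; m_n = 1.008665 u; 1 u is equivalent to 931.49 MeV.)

zinc-64: Σm = 30(1.0073) + 34(1.008665) = 64.513610 u; Δm = 0.600930 u; E_B = 559.76 MeV; E_B/A = 8.746 MeV
uranium-235: Σm = 92(1.0073) + 143(1.008665) = 236.910695 u; Δm = 1.917235 u; E_B = 1785.9 MeV; E_B/A = 7.600 MeV
zinc-64 has the higher binding energy per nucleon, so it is the more tightly bound nucleus.

zinc-64; 8.75 MeV/nucleon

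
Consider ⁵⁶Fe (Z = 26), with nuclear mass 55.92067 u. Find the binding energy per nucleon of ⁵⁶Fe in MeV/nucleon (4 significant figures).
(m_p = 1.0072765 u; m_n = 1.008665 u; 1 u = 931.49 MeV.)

The nucleus contains 26 protons and 56 − 26 = 30 neutrons.
Σm = 26·m_p + 30·m_n = 26.1891890 + 30.259950 = 56.4491390 u
Δm = 56.4491390 − 55.92067 = 0.5284690 u
Binding energy = Δm·c² = 0.5284690 × 931.49 MeV/u = 492.264 MeV
BE/A = 492.264 MeV / 56 = 8.790 MeV/nucleon

8.790 MeV/nucleon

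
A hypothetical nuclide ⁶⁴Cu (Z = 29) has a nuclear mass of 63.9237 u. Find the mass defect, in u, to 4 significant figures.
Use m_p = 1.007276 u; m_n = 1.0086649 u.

0.5906 u

Σm = 29·m_p + 35·m_n = 29.211004 + 35.3032715 = 64.5142755 u
The mass defect is 64.5142755 − 63.9237 = 0.5905755 u.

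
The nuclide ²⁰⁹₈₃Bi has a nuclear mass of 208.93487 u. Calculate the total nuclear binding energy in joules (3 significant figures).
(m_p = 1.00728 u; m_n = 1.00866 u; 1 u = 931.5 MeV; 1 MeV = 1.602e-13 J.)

2.63e-10 J

Total constituent mass: 83 × 1.00728 + 126 × 1.00866 = 210.69540 u
Mass defect Δm = 210.69540 − 208.93487 = 1.76053 u
Binding energy = Δm·c² = 1.76053 × 931.5 MeV/u = 1639.93 MeV
In joules: 1639.93 MeV × 1.602e-13 J/MeV = 2.6272e-10 J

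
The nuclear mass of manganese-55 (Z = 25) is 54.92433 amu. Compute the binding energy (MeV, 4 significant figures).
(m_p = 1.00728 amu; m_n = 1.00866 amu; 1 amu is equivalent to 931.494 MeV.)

482.0 MeV

Total constituent mass: 25 × 1.00728 + 30 × 1.00866 = 55.44180 amu
The mass defect is 55.44180 − 54.92433 = 0.51747 amu.
Converting to energy: 0.51747 amu × 931.494 MeV/amu = 482.020 MeV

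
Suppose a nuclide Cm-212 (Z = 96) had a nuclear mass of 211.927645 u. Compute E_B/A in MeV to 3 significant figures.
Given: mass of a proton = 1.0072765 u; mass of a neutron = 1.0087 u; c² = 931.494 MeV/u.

7.82 MeV/nucleon

Σm = 96·m_p + 116·m_n = 96.6985440 + 117.0092 = 213.7077440 u
Δm = 213.7077440 − 211.927645 = 1.7800990 u
Binding energy = Δm·c² = 1.7800990 × 931.494 MeV/u = 1658.15 MeV
Per nucleon: 1658.15 / 212 = 7.821 MeV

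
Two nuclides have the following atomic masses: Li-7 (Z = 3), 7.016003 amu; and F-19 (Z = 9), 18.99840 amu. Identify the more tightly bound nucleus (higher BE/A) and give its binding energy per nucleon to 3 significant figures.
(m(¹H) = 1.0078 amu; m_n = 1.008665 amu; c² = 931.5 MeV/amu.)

Li-7: Σm = 3(1.0078) + 4(1.008665) = 7.058060 amu; Δm = 0.042057 amu; E_B = 39.176 MeV; E_B/A = 5.597 MeV
F-19: Σm = 9(1.0078) + 10(1.008665) = 19.156850 amu; Δm = 0.158450 amu; E_B = 147.60 MeV; E_B/A = 7.768 MeV
F-19 has the higher binding energy per nucleon, so it is the more tightly bound nucleus.

F-19; 7.77 MeV/nucleon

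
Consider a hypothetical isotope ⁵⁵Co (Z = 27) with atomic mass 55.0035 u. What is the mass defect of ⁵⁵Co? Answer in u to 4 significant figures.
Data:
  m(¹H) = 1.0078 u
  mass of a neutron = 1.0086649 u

0.4497 u

Z = 27, so N = A − Z = 55 − 27 = 28.
Mass of separated nucleons = 27(1.0078) + 28(1.0086649) = 27.2106 + 28.2426172 = 55.4532172 u
Δm = 55.4532172 − 55.0035 = 0.4497172 u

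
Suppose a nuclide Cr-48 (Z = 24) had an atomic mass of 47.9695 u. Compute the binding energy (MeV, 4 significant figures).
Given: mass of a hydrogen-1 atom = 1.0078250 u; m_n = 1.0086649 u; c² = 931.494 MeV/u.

The nucleus contains 24 protons and 48 − 24 = 24 neutrons.
Total constituent mass: 24 × 1.0078250 + 24 × 1.0086649 = 48.3957576 u
Δm = 48.3957576 − 47.9695 = 0.4262576 u
E_B = 0.4262576 × 931.494 = 397.056 MeV

397.1 MeV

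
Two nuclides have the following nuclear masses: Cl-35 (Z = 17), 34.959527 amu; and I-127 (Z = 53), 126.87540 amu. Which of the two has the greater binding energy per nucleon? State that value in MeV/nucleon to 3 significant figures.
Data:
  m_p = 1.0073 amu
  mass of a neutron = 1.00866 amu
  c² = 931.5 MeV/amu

Cl-35: Σm = 17(1.0073) + 18(1.00866) = 35.27998 amu; Δm = 0.320453 amu; E_B = 298.50 MeV; E_B/A = 8.529 MeV
I-127: Σm = 53(1.0073) + 74(1.00866) = 128.02774 amu; Δm = 1.15234 amu; E_B = 1073.4 MeV; E_B/A = 8.452 MeV
Cl-35 has the higher binding energy per nucleon, so it is the more tightly bound nucleus.

Cl-35; 8.53 MeV/nucleon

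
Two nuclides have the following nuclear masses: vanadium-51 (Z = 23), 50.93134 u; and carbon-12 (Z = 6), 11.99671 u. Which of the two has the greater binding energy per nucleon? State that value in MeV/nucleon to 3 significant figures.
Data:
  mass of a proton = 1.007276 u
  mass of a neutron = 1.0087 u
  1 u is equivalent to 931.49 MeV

vanadium-51: Σm = 23(1.007276) + 28(1.0087) = 51.410948 u; Δm = 0.479608 u; E_B = 446.75 MeV; E_B/A = 8.760 MeV
carbon-12: Σm = 6(1.007276) + 6(1.0087) = 12.095856 u; Δm = 0.099146 u; E_B = 92.354 MeV; E_B/A = 7.696 MeV
vanadium-51 has the higher binding energy per nucleon, so it is the more tightly bound nucleus.

vanadium-51; 8.76 MeV/nucleon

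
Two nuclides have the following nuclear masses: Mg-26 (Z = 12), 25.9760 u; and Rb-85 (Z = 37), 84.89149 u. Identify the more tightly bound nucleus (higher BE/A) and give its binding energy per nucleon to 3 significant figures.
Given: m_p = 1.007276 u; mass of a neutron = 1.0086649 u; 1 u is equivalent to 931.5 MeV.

Mg-26: Σm = 12(1.007276) + 14(1.0086649) = 26.2086206 u; Δm = 0.2326206 u; E_B = 216.69 MeV; E_B/A = 8.334 MeV
Rb-85: Σm = 37(1.007276) + 48(1.0086649) = 85.6851272 u; Δm = 0.7936372 u; E_B = 739.27 MeV; E_B/A = 8.697 MeV
Rb-85 has the higher binding energy per nucleon, so it is the more tightly bound nucleus.

Rb-85; 8.70 MeV/nucleon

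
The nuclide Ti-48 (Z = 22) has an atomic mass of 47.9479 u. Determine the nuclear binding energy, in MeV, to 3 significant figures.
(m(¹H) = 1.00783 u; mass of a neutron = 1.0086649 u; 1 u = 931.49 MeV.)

419 MeV

Z = 22, so N = A − Z = 48 − 22 = 26.
Σm = 22·m(¹H) + 26·m_n = 22.17226 + 26.2252874 = 48.3975474 u
The mass defect is 48.3975474 − 47.9479 = 0.4496474 u.
Binding energy = Δm·c² = 0.4496474 × 931.49 MeV/u = 418.842 MeV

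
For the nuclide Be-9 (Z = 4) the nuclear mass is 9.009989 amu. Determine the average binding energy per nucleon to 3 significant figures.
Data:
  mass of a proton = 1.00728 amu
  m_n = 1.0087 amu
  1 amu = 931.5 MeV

With 4 protons and 5 neutrons (A = 9):
Σm = 4·m_p + 5·m_n = 4.02912 + 5.0435 = 9.07262 amu
The mass defect is 9.07262 − 9.009989 = 0.062631 amu.
E_B = 0.062631 × 931.5 = 58.3408 MeV
Per nucleon: 58.3408 / 9 = 6.482 MeV

6.48 MeV/nucleon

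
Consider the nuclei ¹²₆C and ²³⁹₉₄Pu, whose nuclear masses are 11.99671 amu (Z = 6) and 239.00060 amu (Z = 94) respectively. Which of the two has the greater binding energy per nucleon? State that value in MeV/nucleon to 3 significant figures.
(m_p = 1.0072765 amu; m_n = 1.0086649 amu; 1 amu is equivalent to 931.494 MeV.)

¹²₆C; 7.68 MeV/nucleon

¹²₆C: Σm = 6(1.0072765) + 6(1.0086649) = 12.0956484 amu; Δm = 0.0989384 amu; E_B = 92.161 MeV; E_B/A = 7.680 MeV
²³⁹₉₄Pu: Σm = 94(1.0072765) + 145(1.0086649) = 240.9404015 amu; Δm = 1.9398015 amu; E_B = 1806.9 MeV; E_B/A = 7.560 MeV
¹²₆C has the higher binding energy per nucleon, so it is the more tightly bound nucleus.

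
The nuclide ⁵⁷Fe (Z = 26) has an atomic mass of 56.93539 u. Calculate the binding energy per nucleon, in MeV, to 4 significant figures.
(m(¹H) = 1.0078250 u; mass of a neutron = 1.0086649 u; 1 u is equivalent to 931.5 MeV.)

Z = 26, so N = A − Z = 57 − 26 = 31.
Mass of separated nucleons = 26(1.0078250) + 31(1.0086649) = 26.2034500 + 31.2686119 = 57.4720619 u
Δm = 57.4720619 − 56.93539 = 0.5366719 u
Binding energy = Δm·c² = 0.5366719 × 931.5 MeV/u = 499.910 MeV
Dividing by A = 57 gives 8.770 MeV per nucleon.

8.770 MeV/nucleon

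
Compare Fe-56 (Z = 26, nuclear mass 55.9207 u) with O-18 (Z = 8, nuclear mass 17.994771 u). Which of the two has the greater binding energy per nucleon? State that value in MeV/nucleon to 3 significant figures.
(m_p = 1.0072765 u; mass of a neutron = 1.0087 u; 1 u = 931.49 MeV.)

Fe-56; 8.81 MeV/nucleon

Fe-56: Σm = 26(1.0072765) + 30(1.0087) = 56.4501890 u; Δm = 0.5294890 u; E_B = 493.21 MeV; E_B/A = 8.807 MeV
O-18: Σm = 8(1.0072765) + 10(1.0087) = 18.1452120 u; Δm = 0.1504410 u; E_B = 140.13 MeV; E_B/A = 7.785 MeV
Fe-56 has the higher binding energy per nucleon, so it is the more tightly bound nucleus.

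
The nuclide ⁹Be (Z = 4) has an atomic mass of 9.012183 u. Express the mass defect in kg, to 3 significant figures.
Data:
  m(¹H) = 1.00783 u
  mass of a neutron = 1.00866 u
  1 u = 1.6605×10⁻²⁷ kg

1.04e-28 kg

Mass of separated nucleons = 4(1.00783) + 5(1.00866) = 4.03132 + 5.04330 = 9.07462 u
Mass defect Δm = 9.07462 − 9.012183 = 0.062437 u
In SI units: 0.062437 u × 1.6605×10⁻²⁷ kg/u = 1.0368e-28 kg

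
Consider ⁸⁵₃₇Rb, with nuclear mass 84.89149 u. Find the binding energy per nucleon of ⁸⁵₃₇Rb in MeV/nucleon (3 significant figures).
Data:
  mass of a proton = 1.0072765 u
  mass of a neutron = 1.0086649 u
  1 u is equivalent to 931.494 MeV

8.70 MeV/nucleon

Z = 37, so N = A − Z = 85 − 37 = 48.
Σm = 37·m_p + 48·m_n = 37.2692305 + 48.4159152 = 85.6851457 u
Δm = 85.6851457 − 84.89149 = 0.7936557 u
E_B = 0.7936557 × 931.494 = 739.286 MeV
BE/A = 739.286 MeV / 85 = 8.697 MeV/nucleon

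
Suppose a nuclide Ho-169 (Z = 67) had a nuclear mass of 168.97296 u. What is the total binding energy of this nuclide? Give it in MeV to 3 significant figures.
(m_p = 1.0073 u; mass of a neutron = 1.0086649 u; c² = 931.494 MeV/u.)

Σm = 67·m_p + 102·m_n = 67.4891 + 102.8838198 = 170.3729198 u
The mass defect is 170.3729198 − 168.97296 = 1.3999598 u.
Binding energy = Δm·c² = 1.3999598 × 931.494 MeV/u = 1304.05 MeV

1300 MeV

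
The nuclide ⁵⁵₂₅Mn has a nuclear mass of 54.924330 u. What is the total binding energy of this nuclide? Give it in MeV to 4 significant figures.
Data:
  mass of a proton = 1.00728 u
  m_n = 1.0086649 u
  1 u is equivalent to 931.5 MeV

Σm = 25·m_p + 30·m_n = 25.18200 + 30.2599470 = 55.4419470 u
The mass defect is 55.4419470 − 54.924330 = 0.5176170 u.
Converting to energy: 0.5176170 u × 931.5 MeV/u = 482.160 MeV

482.2 MeV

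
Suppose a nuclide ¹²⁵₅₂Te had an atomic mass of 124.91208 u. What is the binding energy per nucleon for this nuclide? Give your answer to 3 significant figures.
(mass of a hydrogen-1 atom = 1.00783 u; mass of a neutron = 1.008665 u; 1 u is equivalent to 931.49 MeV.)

8.40 MeV/nucleon

Z = 52, so N = A − Z = 125 − 52 = 73.
Total constituent mass: 52 × 1.00783 + 73 × 1.008665 = 126.039705 u
Mass defect Δm = 126.039705 − 124.91208 = 1.127625 u
E_B = 1.127625 × 931.49 = 1050.37 MeV
Dividing by A = 125 gives 8.403 MeV per nucleon.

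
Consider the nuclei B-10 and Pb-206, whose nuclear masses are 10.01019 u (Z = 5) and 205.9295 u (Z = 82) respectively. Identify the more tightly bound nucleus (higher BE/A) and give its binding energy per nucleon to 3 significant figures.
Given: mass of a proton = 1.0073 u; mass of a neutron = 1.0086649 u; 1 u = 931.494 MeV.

Pb-206; 7.88 MeV/nucleon

B-10: Σm = 5(1.0073) + 5(1.0086649) = 10.0798245 u; Δm = 0.0696345 u; E_B = 64.864 MeV; E_B/A = 6.486 MeV
Pb-206: Σm = 82(1.0073) + 124(1.0086649) = 207.6730476 u; Δm = 1.7435476 u; E_B = 1624.1 MeV; E_B/A = 7.884 MeV
Pb-206 has the higher binding energy per nucleon, so it is the more tightly bound nucleus.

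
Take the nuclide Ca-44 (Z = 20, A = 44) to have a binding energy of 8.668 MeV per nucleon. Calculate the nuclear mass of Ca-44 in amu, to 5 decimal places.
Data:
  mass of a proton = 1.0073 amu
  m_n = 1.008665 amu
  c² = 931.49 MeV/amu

Total binding energy = 44 × 8.668 = 381.392 MeV
Mass defect = 381.392 MeV / (931.49 MeV/amu) = 0.4094429 amu
Constituent mass = 20(1.0073) + 24(1.008665) = 44.353960 amu
Nuclear mass = 44.353960 − 0.4094429 = 43.9445171 amu ≈ 43.94452 amu (to 5 decimal places)

43.94452 amu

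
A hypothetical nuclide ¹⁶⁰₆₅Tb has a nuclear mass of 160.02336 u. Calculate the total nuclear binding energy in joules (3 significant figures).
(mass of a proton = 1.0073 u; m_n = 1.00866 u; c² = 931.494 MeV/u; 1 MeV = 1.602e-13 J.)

1.90e-10 J

Z = 65, so N = A − Z = 160 − 65 = 95.
Total constituent mass: 65 × 1.0073 + 95 × 1.00866 = 161.29720 u
Δm = 161.29720 − 160.02336 = 1.27384 u
E_B = 1.27384 × 931.494 = 1186.57 MeV
In joules: 1186.57 MeV × 1.602e-13 J/MeV = 1.9009e-10 J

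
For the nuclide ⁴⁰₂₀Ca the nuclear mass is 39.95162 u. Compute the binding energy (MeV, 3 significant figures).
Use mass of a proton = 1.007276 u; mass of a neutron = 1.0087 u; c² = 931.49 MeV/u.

The nucleus contains 20 protons and 40 − 20 = 20 neutrons.
Mass of separated nucleons = 20(1.007276) + 20(1.0087) = 20.145520 + 20.1740 = 40.319520 u
The mass defect is 40.319520 − 39.95162 = 0.367900 u.
Converting to energy: 0.367900 u × 931.49 MeV/u = 342.695 MeV

343 MeV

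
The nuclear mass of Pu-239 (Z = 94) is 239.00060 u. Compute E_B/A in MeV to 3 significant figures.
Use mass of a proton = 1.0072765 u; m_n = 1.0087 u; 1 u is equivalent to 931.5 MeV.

Total constituent mass: 94 × 1.0072765 + 145 × 1.0087 = 240.9454910 u
Δm = 240.9454910 − 239.00060 = 1.9448910 u
Binding energy = Δm·c² = 1.9448910 × 931.5 MeV/u = 1811.67 MeV
Dividing by A = 239 gives 7.580 MeV per nucleon.

7.58 MeV/nucleon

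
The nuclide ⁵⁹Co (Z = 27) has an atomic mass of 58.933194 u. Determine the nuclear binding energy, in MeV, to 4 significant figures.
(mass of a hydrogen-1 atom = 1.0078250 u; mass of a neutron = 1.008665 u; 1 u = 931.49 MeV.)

Z = 27, so N = A − Z = 59 − 27 = 32.
Total constituent mass: 27 × 1.0078250 + 32 × 1.008665 = 59.4885550 u
Mass defect Δm = 59.4885550 − 58.933194 = 0.5553610 u
E_B = 0.5553610 × 931.49 = 517.313 MeV

517.3 MeV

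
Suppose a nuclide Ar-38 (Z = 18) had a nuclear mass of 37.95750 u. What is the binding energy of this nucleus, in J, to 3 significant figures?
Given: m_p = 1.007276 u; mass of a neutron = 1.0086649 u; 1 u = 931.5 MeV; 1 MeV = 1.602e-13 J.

The nucleus contains 18 protons and 38 − 18 = 20 neutrons.
Σm = 18·m_p + 20·m_n = 18.130968 + 20.1732980 = 38.3042660 u
The mass defect is 38.3042660 − 37.95750 = 0.3467660 u.
E_B = 0.3467660 × 931.5 = 323.013 MeV
In joules: 323.013 MeV × 1.602e-13 J/MeV = 5.1747e-11 J

5.17e-11 J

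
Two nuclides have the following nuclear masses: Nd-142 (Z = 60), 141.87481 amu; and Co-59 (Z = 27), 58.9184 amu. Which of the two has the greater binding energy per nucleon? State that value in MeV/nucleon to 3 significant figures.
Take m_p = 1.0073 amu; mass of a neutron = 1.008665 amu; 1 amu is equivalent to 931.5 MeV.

Nd-142: Σm = 60(1.0073) + 82(1.008665) = 143.148530 amu; Δm = 1.273720 amu; E_B = 1186.47 MeV; E_B/A = 8.355 MeV
Co-59: Σm = 27(1.0073) + 32(1.008665) = 59.474380 amu; Δm = 0.555980 amu; E_B = 517.90 MeV; E_B/A = 8.778 MeV
Co-59 has the higher binding energy per nucleon, so it is the more tightly bound nucleus.

Co-59; 8.78 MeV/nucleon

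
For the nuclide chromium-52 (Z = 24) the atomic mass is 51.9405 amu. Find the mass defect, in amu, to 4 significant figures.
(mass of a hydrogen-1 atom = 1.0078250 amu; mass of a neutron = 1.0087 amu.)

Z = 24, so N = A − Z = 52 − 24 = 28.
Σm = 24·m(¹H) + 28·m_n = 24.1878000 + 28.2436 = 52.4314000 amu
Mass defect Δm = 52.4314000 − 51.9405 = 0.4909000 amu

0.4909 amu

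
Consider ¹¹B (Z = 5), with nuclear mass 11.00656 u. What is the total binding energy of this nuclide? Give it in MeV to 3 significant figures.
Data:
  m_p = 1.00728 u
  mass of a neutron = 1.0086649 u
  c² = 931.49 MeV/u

76.2 MeV

The nucleus contains 5 protons and 11 − 5 = 6 neutrons.
Mass of separated nucleons = 5(1.00728) + 6(1.0086649) = 5.03640 + 6.0519894 = 11.0883894 u
Mass defect Δm = 11.0883894 − 11.00656 = 0.0818294 u
E_B = 0.0818294 × 931.49 = 76.2233 MeV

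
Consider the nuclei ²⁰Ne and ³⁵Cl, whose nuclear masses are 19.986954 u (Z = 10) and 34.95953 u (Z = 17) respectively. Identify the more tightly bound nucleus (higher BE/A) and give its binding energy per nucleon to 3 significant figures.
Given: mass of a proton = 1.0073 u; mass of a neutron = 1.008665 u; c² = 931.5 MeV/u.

³⁵Cl; 8.53 MeV/nucleon

²⁰Ne: Σm = 10(1.0073) + 10(1.008665) = 20.159650 u; Δm = 0.172696 u; E_B = 160.866 MeV; E_B/A = 8.043 MeV
³⁵Cl: Σm = 17(1.0073) + 18(1.008665) = 35.280070 u; Δm = 0.320540 u; E_B = 298.58 MeV; E_B/A = 8.531 MeV
³⁵Cl has the higher binding energy per nucleon, so it is the more tightly bound nucleus.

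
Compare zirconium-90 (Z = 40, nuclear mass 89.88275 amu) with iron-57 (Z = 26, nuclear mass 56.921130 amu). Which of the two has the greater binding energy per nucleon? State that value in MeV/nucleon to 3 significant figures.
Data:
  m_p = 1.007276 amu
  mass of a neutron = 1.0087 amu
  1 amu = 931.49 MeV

zirconium-90: Σm = 40(1.007276) + 50(1.0087) = 90.726040 amu; Δm = 0.843290 amu; E_B = 785.52 MeV; E_B/A = 8.728 MeV
iron-57: Σm = 26(1.007276) + 31(1.0087) = 57.458876 amu; Δm = 0.537746 amu; E_B = 500.91 MeV; E_B/A = 8.788 MeV
iron-57 has the higher binding energy per nucleon, so it is the more tightly bound nucleus.

iron-57; 8.79 MeV/nucleon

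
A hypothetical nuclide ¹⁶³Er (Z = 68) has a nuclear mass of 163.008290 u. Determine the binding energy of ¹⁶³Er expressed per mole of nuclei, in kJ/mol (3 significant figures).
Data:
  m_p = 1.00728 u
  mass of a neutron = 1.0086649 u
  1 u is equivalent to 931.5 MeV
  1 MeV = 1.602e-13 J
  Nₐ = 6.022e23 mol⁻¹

1.18e+11 kJ/mol

Σm = 68·m_p + 95·m_n = 68.49504 + 95.8231655 = 164.3182055 u
Mass defect Δm = 164.3182055 − 163.008290 = 1.3099155 u
Converting to energy: 1.3099155 u × 931.5 MeV/u = 1220.19 MeV
Per nucleus in joules: 1220.19 MeV × 1.602e-13 J/MeV = 1.9547e-10 J
Per mole: 1.9547e-10 J × 6.022e23 mol⁻¹ = 1.1771e+14 J/mol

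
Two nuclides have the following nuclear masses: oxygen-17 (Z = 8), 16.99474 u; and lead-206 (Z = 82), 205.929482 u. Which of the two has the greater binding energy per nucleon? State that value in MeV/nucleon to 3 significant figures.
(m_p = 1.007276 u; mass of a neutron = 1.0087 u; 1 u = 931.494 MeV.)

lead-206; 7.89 MeV/nucleon

oxygen-17: Σm = 8(1.007276) + 9(1.0087) = 17.136508 u; Δm = 0.141768 u; E_B = 132.06 MeV; E_B/A = 7.768 MeV
lead-206: Σm = 82(1.007276) + 124(1.0087) = 207.675432 u; Δm = 1.745950 u; E_B = 1626.34 MeV; E_B/A = 7.8949 MeV
lead-206 has the higher binding energy per nucleon, so it is the more tightly bound nucleus.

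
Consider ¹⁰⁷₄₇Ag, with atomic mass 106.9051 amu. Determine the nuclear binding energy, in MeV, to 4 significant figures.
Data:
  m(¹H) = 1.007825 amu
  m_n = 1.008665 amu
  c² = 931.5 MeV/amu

915.3 MeV

Σm = 47·m(¹H) + 60·m_n = 47.367775 + 60.519900 = 107.887675 amu
The mass defect is 107.887675 − 106.9051 = 0.982575 amu.
Converting to energy: 0.982575 amu × 931.5 MeV/amu = 915.269 MeV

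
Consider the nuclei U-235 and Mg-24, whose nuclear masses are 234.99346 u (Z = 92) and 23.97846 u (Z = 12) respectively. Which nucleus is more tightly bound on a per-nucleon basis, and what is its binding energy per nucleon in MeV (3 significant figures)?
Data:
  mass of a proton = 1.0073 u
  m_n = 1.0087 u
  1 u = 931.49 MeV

U-235: Σm = 92(1.0073) + 143(1.0087) = 236.9157 u; Δm = 1.92224 u; E_B = 1790.5 MeV; E_B/A = 7.619 MeV
Mg-24: Σm = 12(1.0073) + 12(1.0087) = 24.1920 u; Δm = 0.21354 u; E_B = 198.91 MeV; E_B/A = 8.288 MeV
Mg-24 has the higher binding energy per nucleon, so it is the more tightly bound nucleus.

Mg-24; 8.29 MeV/nucleon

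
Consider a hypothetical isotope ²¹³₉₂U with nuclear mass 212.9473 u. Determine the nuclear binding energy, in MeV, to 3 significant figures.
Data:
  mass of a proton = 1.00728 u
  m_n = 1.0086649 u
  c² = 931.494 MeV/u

Σm = 92·m_p + 121·m_n = 92.66976 + 122.0484529 = 214.7182129 u
Δm = 214.7182129 − 212.9473 = 1.7709129 u
E_B = 1.7709129 × 931.494 = 1649.59 MeV

1650 MeV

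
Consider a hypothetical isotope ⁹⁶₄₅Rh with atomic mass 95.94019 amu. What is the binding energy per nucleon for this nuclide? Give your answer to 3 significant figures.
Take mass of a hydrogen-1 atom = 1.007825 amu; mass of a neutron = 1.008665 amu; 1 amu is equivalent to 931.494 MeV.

8.28 MeV/nucleon

Total constituent mass: 45 × 1.007825 + 51 × 1.008665 = 96.794040 amu
Mass defect Δm = 96.794040 − 95.94019 = 0.853850 amu
Binding energy = Δm·c² = 0.853850 × 931.494 MeV/amu = 795.356 MeV
BE/A = 795.356 MeV / 96 = 8.28496 MeV/nucleon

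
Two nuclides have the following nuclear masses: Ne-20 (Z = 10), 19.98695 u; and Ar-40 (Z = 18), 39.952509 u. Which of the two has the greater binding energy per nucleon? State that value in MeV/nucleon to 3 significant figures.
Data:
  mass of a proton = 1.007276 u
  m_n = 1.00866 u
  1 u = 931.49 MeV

Ne-20: Σm = 10(1.007276) + 10(1.00866) = 20.159360 u; Δm = 0.172410 u; E_B = 160.60 MeV; E_B/A = 8.030 MeV
Ar-40: Σm = 18(1.007276) + 22(1.00866) = 40.321488 u; Δm = 0.368979 u; E_B = 343.70 MeV; E_B/A = 8.593 MeV
Ar-40 has the higher binding energy per nucleon, so it is the more tightly bound nucleus.

Ar-40; 8.59 MeV/nucleon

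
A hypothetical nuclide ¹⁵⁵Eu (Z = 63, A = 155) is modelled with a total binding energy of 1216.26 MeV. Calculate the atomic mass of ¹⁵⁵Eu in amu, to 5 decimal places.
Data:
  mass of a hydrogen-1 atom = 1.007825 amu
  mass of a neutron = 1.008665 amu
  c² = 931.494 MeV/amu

154.98445 amu

Mass defect = 1216.26 MeV / (931.494 MeV/amu) = 1.3057089 amu
Constituent mass = 63(1.007825) + 92(1.008665) = 156.290155 amu
Atomic mass = 156.290155 − 1.3057089 = 154.9844461 amu ≈ 154.98445 amu (to 5 decimal places)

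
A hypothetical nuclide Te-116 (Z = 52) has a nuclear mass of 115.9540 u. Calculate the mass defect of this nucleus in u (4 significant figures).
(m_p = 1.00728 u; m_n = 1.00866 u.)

Mass of separated nucleons = 52(1.00728) + 64(1.00866) = 52.37856 + 64.55424 = 116.93280 u
Mass defect Δm = 116.93280 − 115.9540 = 0.97880 u

0.9788 u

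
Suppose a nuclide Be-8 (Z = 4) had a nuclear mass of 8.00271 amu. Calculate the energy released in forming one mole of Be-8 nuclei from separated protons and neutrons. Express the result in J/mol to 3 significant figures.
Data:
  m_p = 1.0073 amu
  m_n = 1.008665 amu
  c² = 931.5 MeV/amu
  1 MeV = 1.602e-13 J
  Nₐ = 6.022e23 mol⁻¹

5.50e+12 J/mol

With 4 protons and 4 neutrons (A = 8):
Total constituent mass: 4 × 1.0073 + 4 × 1.008665 = 8.063860 amu
The mass defect is 8.063860 − 8.00271 = 0.061150 amu.
Binding energy = Δm·c² = 0.061150 × 931.5 MeV/amu = 56.9612 MeV
Per nucleus in joules: 56.9612 MeV × 1.602e-13 J/MeV = 9.1252e-12 J
Per mole: 9.1252e-12 J × 6.022e23 mol⁻¹ = 5.4952e+12 J/mol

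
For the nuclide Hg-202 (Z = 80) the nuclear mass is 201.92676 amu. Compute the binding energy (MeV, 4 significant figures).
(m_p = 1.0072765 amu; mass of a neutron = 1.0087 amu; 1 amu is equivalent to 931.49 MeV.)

1599 MeV

With 80 protons and 122 neutrons (A = 202):
Σm = 80·m_p + 122·m_n = 80.5821200 + 123.0614 = 203.6435200 amu
The mass defect is 203.6435200 − 201.92676 = 1.7167600 amu.
Converting to energy: 1.7167600 amu × 931.49 MeV/amu = 1599.14 MeV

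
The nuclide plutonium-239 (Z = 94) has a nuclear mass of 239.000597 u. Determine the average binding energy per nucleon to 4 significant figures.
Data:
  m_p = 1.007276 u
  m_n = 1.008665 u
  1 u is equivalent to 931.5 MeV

Z = 94, so N = A − Z = 239 − 94 = 145.
Mass of separated nucleons = 94(1.007276) + 145(1.008665) = 94.683944 + 146.256425 = 240.940369 u
Mass defect Δm = 240.940369 − 239.000597 = 1.939772 u
E_B = 1.939772 × 931.5 = 1806.90 MeV
BE/A = 1806.90 MeV / 239 = 7.560 MeV/nucleon

7.560 MeV/nucleon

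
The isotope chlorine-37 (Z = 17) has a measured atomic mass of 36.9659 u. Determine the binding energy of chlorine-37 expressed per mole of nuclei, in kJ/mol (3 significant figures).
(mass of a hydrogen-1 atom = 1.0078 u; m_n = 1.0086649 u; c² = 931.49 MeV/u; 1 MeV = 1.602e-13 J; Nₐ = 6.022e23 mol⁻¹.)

Σm = 17·m(¹H) + 20·m_n = 17.1326 + 20.1732980 = 37.3058980 u
Δm = 37.3058980 − 36.9659 = 0.3399980 u
E_B = 0.3399980 × 931.49 = 316.705 MeV
Per nucleus in joules: 316.705 MeV × 1.602e-13 J/MeV = 5.0736e-11 J
Per mole: 5.0736e-11 J × 6.022e23 mol⁻¹ = 3.0553e+13 J/mol

3.06e+10 kJ/mol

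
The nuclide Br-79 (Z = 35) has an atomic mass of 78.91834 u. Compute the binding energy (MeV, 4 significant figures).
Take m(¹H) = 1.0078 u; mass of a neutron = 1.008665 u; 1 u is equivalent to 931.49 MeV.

With 35 protons and 44 neutrons (A = 79):
Mass of separated nucleons = 35(1.0078) + 44(1.008665) = 35.2730 + 44.381260 = 79.654260 u
Mass defect Δm = 79.654260 − 78.91834 = 0.735920 u
Converting to energy: 0.735920 u × 931.49 MeV/u = 685.502 MeV

685.5 MeV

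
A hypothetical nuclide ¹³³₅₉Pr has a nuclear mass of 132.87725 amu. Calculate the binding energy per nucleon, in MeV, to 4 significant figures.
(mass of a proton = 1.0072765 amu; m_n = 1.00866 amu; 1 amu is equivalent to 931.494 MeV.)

Σm = 59·m_p + 74·m_n = 59.4293135 + 74.64084 = 134.0701535 amu
Mass defect Δm = 134.0701535 − 132.87725 = 1.1929035 amu
E_B = 1.1929035 × 931.494 = 1111.18 MeV
BE/A = 1111.18 MeV / 133 = 8.355 MeV/nucleon

8.355 MeV/nucleon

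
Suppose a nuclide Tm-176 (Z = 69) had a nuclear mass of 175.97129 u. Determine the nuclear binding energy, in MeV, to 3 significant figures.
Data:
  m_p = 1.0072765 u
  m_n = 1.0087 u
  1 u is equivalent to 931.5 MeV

Σm = 69·m_p + 107·m_n = 69.5020785 + 107.9309 = 177.4329785 u
Δm = 177.4329785 − 175.97129 = 1.4616885 u
E_B = 1.4616885 × 931.5 = 1361.56 MeV

1360 MeV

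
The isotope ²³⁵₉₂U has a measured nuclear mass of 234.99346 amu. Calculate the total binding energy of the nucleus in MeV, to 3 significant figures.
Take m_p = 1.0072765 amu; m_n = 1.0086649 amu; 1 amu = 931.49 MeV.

With 92 protons and 143 neutrons (A = 235):
Σm = 92·m_p + 143·m_n = 92.6694380 + 144.2390807 = 236.9085187 amu
Δm = 236.9085187 − 234.99346 = 1.9150587 amu
Binding energy = Δm·c² = 1.9150587 × 931.49 MeV/amu = 1783.86 MeV

1780 MeV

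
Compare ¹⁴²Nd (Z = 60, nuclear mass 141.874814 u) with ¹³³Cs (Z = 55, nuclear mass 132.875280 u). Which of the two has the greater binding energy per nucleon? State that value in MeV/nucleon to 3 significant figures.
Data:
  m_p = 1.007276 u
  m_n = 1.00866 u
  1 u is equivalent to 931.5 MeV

¹⁴²Nd: Σm = 60(1.007276) + 82(1.00866) = 143.146680 u; Δm = 1.271866 u; E_B = 1184.7 MeV; E_B/A = 8.343 MeV
¹³³Cs: Σm = 55(1.007276) + 78(1.00866) = 134.075660 u; Δm = 1.200380 u; E_B = 1118.15 MeV; E_B/A = 8.407 MeV
¹³³Cs has the higher binding energy per nucleon, so it is the more tightly bound nucleus.

¹³³Cs; 8.41 MeV/nucleon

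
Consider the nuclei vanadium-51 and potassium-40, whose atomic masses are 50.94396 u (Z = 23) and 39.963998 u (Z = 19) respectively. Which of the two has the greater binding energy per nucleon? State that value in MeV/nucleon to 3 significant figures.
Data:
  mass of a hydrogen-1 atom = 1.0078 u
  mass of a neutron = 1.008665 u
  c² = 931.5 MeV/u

vanadium-51; 8.73 MeV/nucleon

vanadium-51: Σm = 23(1.0078) + 28(1.008665) = 51.422020 u; Δm = 0.478060 u; E_B = 445.31 MeV; E_B/A = 8.732 MeV
potassium-40: Σm = 19(1.0078) + 21(1.008665) = 40.330165 u; Δm = 0.366167 u; E_B = 341.08 MeV; E_B/A = 8.527 MeV
vanadium-51 has the higher binding energy per nucleon, so it is the more tightly bound nucleus.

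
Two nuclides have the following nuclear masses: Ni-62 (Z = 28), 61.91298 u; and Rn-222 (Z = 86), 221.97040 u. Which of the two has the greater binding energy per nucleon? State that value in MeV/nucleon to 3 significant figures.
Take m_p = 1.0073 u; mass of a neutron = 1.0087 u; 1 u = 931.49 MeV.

Ni-62; 8.82 MeV/nucleon

Ni-62: Σm = 28(1.0073) + 34(1.0087) = 62.5002 u; Δm = 0.58722 u; E_B = 546.99 MeV; E_B/A = 8.822 MeV
Rn-222: Σm = 86(1.0073) + 136(1.0087) = 223.8110 u; Δm = 1.84060 u; E_B = 1714.5 MeV; E_B/A = 7.723 MeV
Ni-62 has the higher binding energy per nucleon, so it is the more tightly bound nucleus.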